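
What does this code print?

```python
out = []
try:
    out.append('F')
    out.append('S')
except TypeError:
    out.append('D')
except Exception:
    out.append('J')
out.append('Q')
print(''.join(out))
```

Execution trace: 'F' (try body) → 'S' (try body, no exception) → 'Q' (after the try/except). Output: FSQ

Answer: FSQ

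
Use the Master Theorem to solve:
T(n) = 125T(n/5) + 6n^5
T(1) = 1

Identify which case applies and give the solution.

a=125, b=5, f(n)=6n^5. log_5(125) = 3. Since c=5 > 3 and the regularity condition holds (125(n/5)^5 = (125/5^5)n^5 with 125/5^5 < 1), Case 3 applies: T(n) = Θ(f(n)) = O(n^5).

Answer: O(n^5) - Case 3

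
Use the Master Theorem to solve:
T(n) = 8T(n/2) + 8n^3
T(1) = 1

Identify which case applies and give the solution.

a=8, b=2, f(n)=8n^3. log_2(8) = 3. Since c=3 = 3, Case 2 applies: T(n) = Θ(n^log_b(a) · log n) = O(n^3 log n).

Answer: O(n^3 log n) - Case 2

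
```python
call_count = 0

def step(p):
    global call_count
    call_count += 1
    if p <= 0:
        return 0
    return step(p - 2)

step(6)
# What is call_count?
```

Linear recursion stepping by 2: 4 calls from p=6 down to ≤0.

Answer: 4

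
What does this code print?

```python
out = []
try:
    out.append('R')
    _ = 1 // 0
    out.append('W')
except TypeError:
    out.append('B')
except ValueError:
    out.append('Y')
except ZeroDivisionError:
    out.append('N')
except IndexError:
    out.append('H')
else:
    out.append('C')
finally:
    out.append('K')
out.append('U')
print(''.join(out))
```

Execution trace: 'R' (try body) → 'N' (except ZeroDivisionError) → 'K' (finally) → 'U' (after the try/except). Output: RNKU

Answer: RNKU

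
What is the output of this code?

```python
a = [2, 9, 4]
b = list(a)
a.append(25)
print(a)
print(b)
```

Key concept: list() constructor creates copy.
Step by step:
`a = [2, 9, 4]` → a = [2, 9, 4]
`b = list(a)` → b = [2, 9, 4]
`a.append(25)` → a = [2, 9, 4, 25]
`print(a)` → prints [2, 9, 4, 25]
`print(b)` → prints [2, 9, 4]

Answer:
[2, 9, 4, 25]
[2, 9, 4]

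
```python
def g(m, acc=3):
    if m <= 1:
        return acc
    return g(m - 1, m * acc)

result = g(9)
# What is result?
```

Accumulator trace (n, acc): (9, 3) -> (8, 27) -> (7, 216) -> (6, 1512) -> (5, 9072) -> (4, 45360) -> (3, 181440) -> (2, 544320) -> (1, 1088640) -> return 1088640

Answer: 1088640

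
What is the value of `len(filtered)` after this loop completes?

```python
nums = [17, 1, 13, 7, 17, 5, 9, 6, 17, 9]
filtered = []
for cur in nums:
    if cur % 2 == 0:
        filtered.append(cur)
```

Count even numbers in [17, 1, 13, 7, 17, 5, 9, 6, 17, 9]
`filtered` takes the values: [] → [6]
So `len(filtered)` = 1

Answer: 1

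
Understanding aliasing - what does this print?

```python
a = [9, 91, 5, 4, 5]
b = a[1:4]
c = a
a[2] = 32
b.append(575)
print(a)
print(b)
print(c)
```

Key concept: slice vs alias.
Step by step:
`a = [9, 91, 5, 4, 5]` → a = [9, 91, 5, 4, 5]
`b = a[1:4]` → b = [91, 5, 4]
`c = a` → c = [9, 91, 5, 4, 5] (same object as a)
`a[2] = 32` → a = [9, 91, 32, 4, 5] (same object as c); c = [9, 91, 32, 4, 5] (same object as a)
`b.append(575)` → b = [91, 5, 4, 575]
`print(a)` → prints [9, 91, 32, 4, 5]
`print(b)` → prints [91, 5, 4, 575]
`print(c)` → prints [9, 91, 32, 4, 5]

Answer:
[9, 91, 32, 4, 5]
[91, 5, 4, 575]
[9, 91, 32, 4, 5]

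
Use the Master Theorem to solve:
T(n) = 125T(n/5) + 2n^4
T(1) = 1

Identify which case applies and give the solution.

a=125, b=5, f(n)=2n^4. log_5(125) = 3. Since c=4 > 3 and the regularity condition holds (125(n/5)^4 = (125/5^4)n^4 with 125/5^4 < 1), Case 3 applies: T(n) = Θ(f(n)) = O(n^4).

Answer: O(n^4) - Case 3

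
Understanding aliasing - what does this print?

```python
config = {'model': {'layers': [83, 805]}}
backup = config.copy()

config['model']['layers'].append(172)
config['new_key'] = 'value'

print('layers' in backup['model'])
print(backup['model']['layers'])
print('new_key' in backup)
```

Key concept: shallow copy gotcha with nested dict.
Step by step:
`config = {'model': {'layers': [83, 805]}}` → config = {'model': {'layers': [83, 805]}}
`backup = config.copy()` → backup = {'model': {'layers': [83, 805]}}
`config['model']['layers'].append(172)` → config = {'model': {'layers': [83, 805, 172]}}; backup = {'model': {'layers': [83, 805, 172]}}
`config['new_key'] = 'value'` → config = {'model': {'layers': [83, 805, 172]}, 'new_key': 'value'}
`print('layers' in backup['model'])` → prints True
`print(backup['model']['layers'])` → prints [83, 805, 172]
`print('new_key' in backup)` → prints False

Answer:
True
[83, 805, 172]
False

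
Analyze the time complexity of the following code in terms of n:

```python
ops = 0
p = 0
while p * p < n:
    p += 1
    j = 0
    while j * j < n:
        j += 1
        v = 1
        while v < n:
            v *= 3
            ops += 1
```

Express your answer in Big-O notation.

Each loop level contributes: √n × √n × log n. Multiplying the contributions gives O(n log n).

Answer: O(n log n)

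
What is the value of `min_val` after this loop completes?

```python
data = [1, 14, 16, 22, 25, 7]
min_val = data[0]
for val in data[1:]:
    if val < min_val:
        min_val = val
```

Minimum of [1, 14, 16, 22, 25, 7]
`min_val` takes the values: 1

Answer: 1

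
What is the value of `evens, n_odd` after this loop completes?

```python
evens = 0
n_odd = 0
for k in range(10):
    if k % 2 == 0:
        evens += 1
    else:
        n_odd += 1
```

Count evens and odds in range(10)
`evens, n_odd` takes the values: (0, 0) → (1, 0) → (1, 1) → (2, 1) → (2, 2) → (3, 2) → (3, 3) → (4, 3) → (4, 4) → (5, 4) → (5, 5)

Answer: 5, 5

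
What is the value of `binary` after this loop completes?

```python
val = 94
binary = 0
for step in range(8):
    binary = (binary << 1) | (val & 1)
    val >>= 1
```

Reverse lowest 8 bits of 94
`binary` takes the values: 0 → 1 → 3 → 7 → 15 → 30 → 61 → 122

Answer: 122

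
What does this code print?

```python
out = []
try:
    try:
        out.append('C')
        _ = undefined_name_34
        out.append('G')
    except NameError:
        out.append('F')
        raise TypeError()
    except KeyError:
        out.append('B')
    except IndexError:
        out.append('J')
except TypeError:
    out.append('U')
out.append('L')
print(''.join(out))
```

Execution trace: 'C' (inner try body) → 'F' (inner except NameError) → 'U' (outer except TypeError) → 'L' (after the try/except). Output: CFUL

Answer: CFUL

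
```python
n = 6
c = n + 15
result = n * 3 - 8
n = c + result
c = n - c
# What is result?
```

Trace:
`n = 6` → n = 6
`c = n + 15` → c = 21
`result = n * 3 - 8` → result = 10
`n = c + result` → n = 31
`c = n - c` → c = 10
So result = 10

Answer: 10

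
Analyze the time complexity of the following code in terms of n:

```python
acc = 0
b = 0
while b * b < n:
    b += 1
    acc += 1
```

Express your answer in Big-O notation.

Each loop level contributes: √n. Multiplying the contributions gives O(√n).

Answer: O(√n)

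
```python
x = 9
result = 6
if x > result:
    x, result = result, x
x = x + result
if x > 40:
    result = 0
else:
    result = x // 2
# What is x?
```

Trace:
`x = 9` → x = 9
`result = 6` → result = 6
`if x > result: ...` → x > result is True → x = 6; result = 9
`x = x + result` → x = 15
`if x > 40: ...` → x > 40 is False, take else branch → result = 7
So x = 15

Answer: 15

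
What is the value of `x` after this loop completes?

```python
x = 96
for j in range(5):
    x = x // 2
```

Halve 5 times: 96 // 2^5 = 3
`x` takes the values: 96 → 48 → 24 → 12 → 6 → 3

Answer: 3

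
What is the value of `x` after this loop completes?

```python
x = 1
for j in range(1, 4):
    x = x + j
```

Start at 1, add 1 through 3
`x` takes the values: 1 → 2 → 4 → 7

Answer: 7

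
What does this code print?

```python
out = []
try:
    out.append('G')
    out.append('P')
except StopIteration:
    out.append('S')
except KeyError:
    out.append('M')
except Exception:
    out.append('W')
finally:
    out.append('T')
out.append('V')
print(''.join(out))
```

Execution trace: 'G' (try body) → 'P' (try body, no exception) → 'T' (finally) → 'V' (after the try/except). Output: GPTV

Answer: GPTV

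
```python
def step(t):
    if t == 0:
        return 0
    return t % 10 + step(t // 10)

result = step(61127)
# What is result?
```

Sum of digits of 61127: 7 + 2 + 1 + 1 + 6 = 17

Answer: 17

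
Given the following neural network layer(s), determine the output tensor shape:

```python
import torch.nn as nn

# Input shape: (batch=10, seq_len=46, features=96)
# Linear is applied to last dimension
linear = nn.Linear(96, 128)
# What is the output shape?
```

Input: (10, 46, 96) -> Output: (10, 46, 128)

Answer: (10, 46, 128)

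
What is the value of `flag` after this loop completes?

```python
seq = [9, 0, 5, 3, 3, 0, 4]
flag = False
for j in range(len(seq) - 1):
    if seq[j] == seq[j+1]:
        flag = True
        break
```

Check consecutive duplicates in [9, 0, 5, 3, 3, 0, 4]
`flag` takes the values: False → True

Answer: True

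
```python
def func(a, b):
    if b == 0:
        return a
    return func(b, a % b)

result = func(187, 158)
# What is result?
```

func(187, 158) -> func(158, 29) -> func(29, 13) -> func(13, 3) -> func(3, 1) -> func(1, 0) -> 1

Answer: 1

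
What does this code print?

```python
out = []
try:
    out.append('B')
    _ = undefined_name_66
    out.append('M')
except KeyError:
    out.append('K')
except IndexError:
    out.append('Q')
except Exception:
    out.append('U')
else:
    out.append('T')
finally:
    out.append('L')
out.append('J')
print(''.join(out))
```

Execution trace: 'B' (try body) → 'U' (except Exception) → 'L' (finally) → 'J' (after the try/except). Output: BULJ

Answer: BULJ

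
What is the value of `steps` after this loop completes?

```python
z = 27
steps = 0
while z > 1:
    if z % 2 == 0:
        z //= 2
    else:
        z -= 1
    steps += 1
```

Steps to reduce 27 to 1
`steps` takes the values: 0 → 1 → 2 → 3 → 4 → 5 → 6 → 7

Answer: 7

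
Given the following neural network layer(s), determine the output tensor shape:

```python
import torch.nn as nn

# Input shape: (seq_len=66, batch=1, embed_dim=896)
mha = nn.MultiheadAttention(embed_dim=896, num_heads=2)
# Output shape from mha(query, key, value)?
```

Input: (66, 1, 896) -> Output: (66, 1, 896)

Answer: (66, 1, 896)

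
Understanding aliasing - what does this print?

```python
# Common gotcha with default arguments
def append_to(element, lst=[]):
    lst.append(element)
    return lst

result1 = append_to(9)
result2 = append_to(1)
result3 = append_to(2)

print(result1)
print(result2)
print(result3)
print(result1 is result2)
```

Key concept: mutable default argument gotcha.
Step by step:
`result1 = append_to(9)` → result1 = [9]
`result2 = append_to(1)` → result1 = [9, 1] (same object as result2); result2 = [9, 1] (same object as result1)
`result3 = append_to(2)` → result1 = [9, 1, 2] (same object as result2, result3); result2 = [9, 1, 2] (same object as result1, result3); result3 = [9, 1, 2] (same object as result1, result2)
`print(result1)` → prints [9, 1, 2]
`print(result2)` → prints [9, 1, 2]
`print(result3)` → prints [9, 1, 2]
`print(result1 is result2)` → prints True

Answer:
[9, 1, 2]
[9, 1, 2]
[9, 1, 2]
True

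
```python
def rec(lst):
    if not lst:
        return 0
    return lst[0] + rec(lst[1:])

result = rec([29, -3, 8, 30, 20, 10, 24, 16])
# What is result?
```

29 + (-3) + 8 + 30 + 20 + 10 + 24 + 16 + 0 = 134

Answer: 134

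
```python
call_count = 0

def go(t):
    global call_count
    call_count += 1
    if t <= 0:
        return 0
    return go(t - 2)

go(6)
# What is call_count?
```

Linear recursion stepping by 2: 4 calls from t=6 down to ≤0.

Answer: 4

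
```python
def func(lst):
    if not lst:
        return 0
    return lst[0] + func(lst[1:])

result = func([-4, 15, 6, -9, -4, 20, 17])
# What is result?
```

(-4) + 15 + 6 + (-9) + (-4) + 20 + 17 + 0 = 41

Answer: 41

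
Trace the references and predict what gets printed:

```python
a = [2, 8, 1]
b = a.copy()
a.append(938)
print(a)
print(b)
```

Key concept: list.copy() creates independent copy.
Step by step:
`a = [2, 8, 1]` → a = [2, 8, 1]
`b = a.copy()` → b = [2, 8, 1]
`a.append(938)` → a = [2, 8, 1, 938]
`print(a)` → prints [2, 8, 1, 938]
`print(b)` → prints [2, 8, 1]

Answer:
[2, 8, 1, 938]
[2, 8, 1]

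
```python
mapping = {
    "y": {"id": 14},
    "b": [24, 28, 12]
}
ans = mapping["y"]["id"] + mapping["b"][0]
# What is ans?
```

Trace:
`mapping = { ...` → mapping = {'y': {'id': 14}, 'b': [24, 28, 12]}
`ans = mapping["y"]["id"] + mapping["b"][0]` → ans = 38
So ans = 38

Answer: 38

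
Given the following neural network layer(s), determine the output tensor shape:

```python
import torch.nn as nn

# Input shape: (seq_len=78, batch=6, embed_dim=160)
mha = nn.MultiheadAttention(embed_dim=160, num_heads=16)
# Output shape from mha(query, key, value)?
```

Input: (78, 6, 160) -> Output: (78, 6, 160)

Answer: (78, 6, 160)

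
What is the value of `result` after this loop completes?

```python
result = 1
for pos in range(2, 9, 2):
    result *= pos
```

Product of even numbers 2 to 8
`result` takes the values: 1 → 2 → 8 → 48 → 384

Answer: 384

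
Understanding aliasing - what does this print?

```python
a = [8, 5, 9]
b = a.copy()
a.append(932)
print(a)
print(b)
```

Key concept: list.copy() creates independent copy.
Step by step:
`a = [8, 5, 9]` → a = [8, 5, 9]
`b = a.copy()` → b = [8, 5, 9]
`a.append(932)` → a = [8, 5, 9, 932]
`print(a)` → prints [8, 5, 9, 932]
`print(b)` → prints [8, 5, 9]

Answer:
[8, 5, 9, 932]
[8, 5, 9]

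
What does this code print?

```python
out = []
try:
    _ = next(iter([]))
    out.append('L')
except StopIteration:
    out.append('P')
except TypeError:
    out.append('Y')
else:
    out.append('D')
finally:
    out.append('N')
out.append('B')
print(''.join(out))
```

Execution trace: 'P' (except StopIteration) → 'N' (finally) → 'B' (after the try/except). Output: PNB

Answer: PNB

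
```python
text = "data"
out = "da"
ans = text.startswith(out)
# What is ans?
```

Trace:
`text = "data"` → text = 'data'
`out = "da"` → out = 'da'
`ans = text.startswith(out)` → ans = True
So ans = True

Answer: True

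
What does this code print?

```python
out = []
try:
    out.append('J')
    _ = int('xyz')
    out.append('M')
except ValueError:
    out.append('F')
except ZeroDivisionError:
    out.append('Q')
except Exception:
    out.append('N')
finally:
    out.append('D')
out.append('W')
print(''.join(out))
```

Execution trace: 'J' (try body) → 'F' (except ValueError) → 'D' (finally) → 'W' (after the try/except). Output: JFDW

Answer: JFDW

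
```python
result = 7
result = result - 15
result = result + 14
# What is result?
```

Trace:
`result = 7` → result = 7
`result = result - 15` → result = -8
`result = result + 14` → result = 6
So result = 6

Answer: 6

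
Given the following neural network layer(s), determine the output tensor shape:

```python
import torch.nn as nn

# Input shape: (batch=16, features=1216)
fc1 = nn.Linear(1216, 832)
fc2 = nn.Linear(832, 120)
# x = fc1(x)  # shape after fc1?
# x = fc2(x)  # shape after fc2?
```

Input: (16, 1216) -> after fc1: (16, 832) -> Output: (16, 120)

Answer: (16, 120)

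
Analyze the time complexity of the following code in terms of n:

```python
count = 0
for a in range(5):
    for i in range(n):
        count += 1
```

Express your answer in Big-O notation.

Each loop level contributes: 1 × n. Multiplying the contributions gives O(n).

Answer: O(n)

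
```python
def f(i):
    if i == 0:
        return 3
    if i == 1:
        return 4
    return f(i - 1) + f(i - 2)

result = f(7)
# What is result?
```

Build up from base cases: f(0)=3, f(1)=4, f(2)=7, f(3)=11, f(4)=18, f(5)=29, f(6)=47, ..., f(7)=76

Answer: 76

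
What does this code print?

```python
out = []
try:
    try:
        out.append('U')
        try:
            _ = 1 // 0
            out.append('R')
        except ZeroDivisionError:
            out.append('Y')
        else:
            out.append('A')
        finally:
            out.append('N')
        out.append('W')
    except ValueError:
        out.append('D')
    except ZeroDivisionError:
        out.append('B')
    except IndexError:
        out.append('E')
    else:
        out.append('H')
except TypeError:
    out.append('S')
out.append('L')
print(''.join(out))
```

Execution trace: 'U' (try body) → 'Y' (inner except ZeroDivisionError) → 'N' (inner finally) → 'W' (try body, no exception) → 'H' (else) → 'L' (after the try/except). Output: UYNWHL

Answer: UYNWHL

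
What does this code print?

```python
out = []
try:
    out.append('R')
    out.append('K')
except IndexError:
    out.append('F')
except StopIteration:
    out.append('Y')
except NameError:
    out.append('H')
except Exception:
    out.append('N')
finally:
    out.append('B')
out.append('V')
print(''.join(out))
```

Execution trace: 'R' (try body) → 'K' (try body, no exception) → 'B' (finally) → 'V' (after the try/except). Output: RKBV

Answer: RKBV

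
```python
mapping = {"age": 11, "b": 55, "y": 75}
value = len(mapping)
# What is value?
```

Trace:
`mapping = {"age": 11, "b": 55, "y": 75}` → mapping = {'age': 11, 'b': 55, 'y': 75}
`value = len(mapping)` → value = 3
So value = 3

Answer: 3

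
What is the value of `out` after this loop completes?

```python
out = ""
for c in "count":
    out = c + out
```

Reverse 'count'
`out` takes the values: "" → "c" → "oc" → "uoc" → "nuoc" → "tnuoc"

Answer: "tnuoc"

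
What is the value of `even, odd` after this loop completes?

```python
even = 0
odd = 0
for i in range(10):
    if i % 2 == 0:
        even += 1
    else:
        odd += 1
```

Count evens and odds in range(10)
`even, odd` takes the values: (0, 0) → (1, 0) → (1, 1) → (2, 1) → (2, 2) → (3, 2) → (3, 3) → (4, 3) → (4, 4) → (5, 4) → (5, 5)

Answer: 5, 5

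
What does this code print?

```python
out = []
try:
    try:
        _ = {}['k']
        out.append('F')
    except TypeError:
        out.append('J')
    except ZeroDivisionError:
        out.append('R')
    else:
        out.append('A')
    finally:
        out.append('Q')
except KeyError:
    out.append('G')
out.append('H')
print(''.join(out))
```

Execution trace: 'Q' (finally) → 'G' (outer except KeyError) → 'H' (after the try/except). Output: QGH

Answer: QGH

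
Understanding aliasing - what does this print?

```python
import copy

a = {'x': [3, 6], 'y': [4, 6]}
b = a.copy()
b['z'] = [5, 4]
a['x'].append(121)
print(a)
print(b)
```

Key concept: shallow copy of dict with mutable values.
Step by step:
`a = {'x': [3, 6], 'y': [4, 6]}` → a = {'x': [3, 6], 'y': [4, 6]}
`b = a.copy()` → b = {'x': [3, 6], 'y': [4, 6]}
`b['z'] = [5, 4]` → b = {'x': [3, 6], 'y': [4, 6], 'z': [5, 4]}
`a['x'].append(121)` → a = {'x': [3, 6, 121], 'y': [4, 6]}; b = {'x': [3, 6, 121], 'y': [4, 6], 'z': [5, 4]}
`print(a)` → prints {'x': [3, 6, 121], 'y': [4, 6]}
`print(b)` → prints {'x': [3, 6, 121], 'y': [4, 6], 'z': [5, 4]}

Answer:
{'x': [3, 6, 121], 'y': [4, 6]}
{'x': [3, 6, 121], 'y': [4, 6], 'z': [5, 4]}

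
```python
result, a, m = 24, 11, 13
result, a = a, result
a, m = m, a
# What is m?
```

Trace:
`result, a, m = 24, 11, 13` → result = 24; a = 11; m = 13
`result, a = a, result` → result = 11; a = 24
`a, m = m, a` → a = 13; m = 24
So m = 24

Answer: 24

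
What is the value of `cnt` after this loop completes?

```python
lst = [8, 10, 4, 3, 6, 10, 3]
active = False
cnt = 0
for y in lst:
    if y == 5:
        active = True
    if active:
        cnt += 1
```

Count elements after first 5 in [8, 10, 4, 3, 6, 10, 3]
`cnt` takes the values: 0

Answer: 0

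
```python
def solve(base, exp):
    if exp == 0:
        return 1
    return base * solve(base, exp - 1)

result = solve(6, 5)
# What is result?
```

solve(6, 5) = 6 * 6 * 6 * 6 * 6 = 7776

Answer: 7776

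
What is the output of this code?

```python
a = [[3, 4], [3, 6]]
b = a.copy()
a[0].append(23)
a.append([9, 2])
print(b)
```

Key concept: shallow copy with nested lists.
Step by step:
`a = [[3, 4], [3, 6]]` → a = [[3, 4], [3, 6]]
`b = a.copy()` → b = [[3, 4], [3, 6]]
`a[0].append(23)` → a = [[3, 4, 23], [3, 6]]; b = [[3, 4, 23], [3, 6]]
`a.append([9, 2])` → a = [[3, 4, 23], [3, 6], [9, 2]]
`print(b)` → prints [[3, 4, 23], [3, 6]]

Answer: [[3, 4, 23], [3, 6]]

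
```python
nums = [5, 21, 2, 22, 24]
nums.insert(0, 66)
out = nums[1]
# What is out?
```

Trace:
`nums = [5, 21, 2, 22, 24]` → nums = [5, 21, 2, 22, 24]
`nums.insert(0, 66)` → nums = [66, 5, 21, 2, 22, 24]
`out = nums[1]` → out = 5
So out = 5

Answer: 5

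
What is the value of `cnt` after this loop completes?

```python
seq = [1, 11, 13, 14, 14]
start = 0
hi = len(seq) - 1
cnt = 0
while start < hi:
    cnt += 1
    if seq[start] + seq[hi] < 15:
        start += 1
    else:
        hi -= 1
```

Steps to find pair summing to 15
`cnt` takes the values: 0 → 1 → 2 → 3 → 4

Answer: 4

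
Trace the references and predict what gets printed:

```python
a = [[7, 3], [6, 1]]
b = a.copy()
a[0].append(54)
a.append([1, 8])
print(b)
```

Key concept: shallow copy with nested lists.
Step by step:
`a = [[7, 3], [6, 1]]` → a = [[7, 3], [6, 1]]
`b = a.copy()` → b = [[7, 3], [6, 1]]
`a[0].append(54)` → a = [[7, 3, 54], [6, 1]]; b = [[7, 3, 54], [6, 1]]
`a.append([1, 8])` → a = [[7, 3, 54], [6, 1], [1, 8]]
`print(b)` → prints [[7, 3, 54], [6, 1]]

Answer: [[7, 3, 54], [6, 1]]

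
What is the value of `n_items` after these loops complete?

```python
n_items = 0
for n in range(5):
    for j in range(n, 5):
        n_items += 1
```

Upper triangle: 5 + 4 + ... + 1
`n_items` takes the values: 0 → 1 → 2 → 3 → 4 → 5 → 6 → 7 → 8 → 9 → 10 → 11 → 12 → 13 → 14 → 15

Answer: 15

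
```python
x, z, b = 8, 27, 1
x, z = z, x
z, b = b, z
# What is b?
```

Trace:
`x, z, b = 8, 27, 1` → x = 8; z = 27; b = 1
`x, z = z, x` → x = 27; z = 8
`z, b = b, z` → z = 1; b = 8
So b = 8

Answer: 8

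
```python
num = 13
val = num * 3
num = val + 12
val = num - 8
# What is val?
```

Trace:
`num = 13` → num = 13
`val = num * 3` → val = 39
`num = val + 12` → num = 51
`val = num - 8` → val = 43
So val = 43

Answer: 43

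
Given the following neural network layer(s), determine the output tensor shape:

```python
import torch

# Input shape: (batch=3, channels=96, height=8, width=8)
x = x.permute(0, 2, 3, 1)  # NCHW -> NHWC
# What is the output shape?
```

Input: (3, 96, 8, 8) -> Output: (3, 8, 8, 96)

Answer: (3, 8, 8, 96)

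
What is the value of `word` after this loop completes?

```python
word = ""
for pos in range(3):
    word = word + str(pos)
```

Concatenate digits 0 to 2
`word` takes the values: "" → "0" → "01" → "012"

Answer: "012"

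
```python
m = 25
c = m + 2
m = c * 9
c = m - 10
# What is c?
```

Trace:
`m = 25` → m = 25
`c = m + 2` → c = 27
`m = c * 9` → m = 243
`c = m - 10` → c = 233
So c = 233

Answer: 233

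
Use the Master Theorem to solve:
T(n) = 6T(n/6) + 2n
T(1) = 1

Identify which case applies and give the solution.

a=6, b=6, f(n)=2n. log_6(6) = 1. Since c=1 = 1, Case 2 applies: T(n) = Θ(n^log_b(a) · log n) = O(n log n).

Answer: O(n log n) - Case 2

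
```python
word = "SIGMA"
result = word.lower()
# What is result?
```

Trace:
`word = "SIGMA"` → word = 'SIGMA'
`result = word.lower()` → result = 'sigma'
So result = 'sigma'

Answer: 'sigma'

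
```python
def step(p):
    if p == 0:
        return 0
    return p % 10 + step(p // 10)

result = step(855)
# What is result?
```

Sum of digits of 855: 5 + 5 + 8 = 18

Answer: 18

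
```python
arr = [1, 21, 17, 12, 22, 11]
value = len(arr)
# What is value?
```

Trace:
`arr = [1, 21, 17, 12, 22, 11]` → arr = [1, 21, 17, 12, 22, 11]
`value = len(arr)` → value = 6
So value = 6

Answer: 6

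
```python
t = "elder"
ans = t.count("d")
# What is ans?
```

Trace:
`t = "elder"` → t = 'elder'
`ans = t.count("d")` → ans = 1
So ans = 1

Answer: 1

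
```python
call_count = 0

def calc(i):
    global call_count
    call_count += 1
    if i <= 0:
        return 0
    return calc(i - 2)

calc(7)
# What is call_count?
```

Linear recursion stepping by 2: 5 calls from i=7 down to ≤0.

Answer: 5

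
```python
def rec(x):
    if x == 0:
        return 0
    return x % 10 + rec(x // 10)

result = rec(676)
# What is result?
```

Sum of digits of 676: 6 + 7 + 6 = 19

Answer: 19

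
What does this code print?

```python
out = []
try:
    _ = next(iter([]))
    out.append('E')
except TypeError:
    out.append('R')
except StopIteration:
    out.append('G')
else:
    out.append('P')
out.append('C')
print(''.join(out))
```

Execution trace: 'G' (except StopIteration) → 'C' (after the try/except). Output: GC

Answer: GC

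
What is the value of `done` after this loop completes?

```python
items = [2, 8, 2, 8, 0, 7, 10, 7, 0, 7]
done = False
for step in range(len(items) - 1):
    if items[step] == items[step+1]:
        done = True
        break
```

Check consecutive duplicates in [2, 8, 2, 8, 0, 7, 10, 7, 0, 7]
`done` takes the values: False

Answer: False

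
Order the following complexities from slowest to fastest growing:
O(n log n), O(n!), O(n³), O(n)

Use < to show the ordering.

Ordered by growth rate: O(n) < O(n log n) < O(n³) < O(n!)

Answer: O(n) < O(n log n) < O(n³) < O(n!)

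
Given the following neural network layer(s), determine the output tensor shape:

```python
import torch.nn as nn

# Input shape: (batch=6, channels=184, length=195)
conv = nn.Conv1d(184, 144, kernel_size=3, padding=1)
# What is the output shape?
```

Input: (6, 184, 195) -> Output: (6, 144, 195)

Answer: (6, 144, 195)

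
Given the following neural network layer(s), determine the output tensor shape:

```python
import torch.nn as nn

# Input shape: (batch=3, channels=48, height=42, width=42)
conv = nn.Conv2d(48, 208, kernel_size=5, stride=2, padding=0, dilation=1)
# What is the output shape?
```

Input: (3, 48, 42, 42) -> Output: (3, 208, 19, 19)

Answer: (3, 208, 19, 19)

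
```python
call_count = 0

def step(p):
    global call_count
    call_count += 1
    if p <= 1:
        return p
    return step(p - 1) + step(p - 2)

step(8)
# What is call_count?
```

Calls(p) = 1 + Calls(p-1) + Calls(p-2); Calls(0)=Calls(1)=1. For p=8 this gives 67.

Answer: 67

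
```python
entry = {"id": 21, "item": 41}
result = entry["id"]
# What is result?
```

Trace:
`entry = {"id": 21, "item": 41}` → entry = {'id': 21, 'item': 41}
`result = entry["id"]` → result = 21
So result = 21

Answer: 21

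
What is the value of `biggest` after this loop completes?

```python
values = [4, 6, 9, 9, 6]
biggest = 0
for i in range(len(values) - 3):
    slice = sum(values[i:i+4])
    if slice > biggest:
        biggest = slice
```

Max sum of 4-element window in [4, 6, 9, 9, 6]
`biggest` takes the values: 0 → 28 → 30

Answer: 30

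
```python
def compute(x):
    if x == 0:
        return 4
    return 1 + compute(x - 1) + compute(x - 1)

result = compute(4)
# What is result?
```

compute(x) = 1 + 2·compute(x-1), compute(0)=4. Closed form: (4+1)·2^4 - 1 = 79.

Answer: 79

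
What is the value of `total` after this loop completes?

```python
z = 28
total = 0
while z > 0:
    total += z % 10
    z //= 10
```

Sum digits of 28
`total` takes the values: 0 → 8 → 10

Answer: 10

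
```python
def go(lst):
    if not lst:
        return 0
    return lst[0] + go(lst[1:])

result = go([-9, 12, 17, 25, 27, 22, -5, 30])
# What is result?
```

(-9) + 12 + 17 + 25 + 27 + 22 + (-5) + 30 + 0 = 119

Answer: 119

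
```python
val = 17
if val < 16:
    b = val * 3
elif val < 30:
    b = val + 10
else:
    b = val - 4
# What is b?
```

Trace:
`val = 17` → val = 17
`if val < 16: ...` → val < 16 is False, val < 30 is True → b = 27
So b = 27

Answer: 27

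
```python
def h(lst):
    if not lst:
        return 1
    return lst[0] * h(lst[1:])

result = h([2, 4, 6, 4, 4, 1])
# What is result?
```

Product over [2, 4, 6, 4, 4, 1] = 2 * 4 * 6 * 4 * 4 * 1 = 768

Answer: 768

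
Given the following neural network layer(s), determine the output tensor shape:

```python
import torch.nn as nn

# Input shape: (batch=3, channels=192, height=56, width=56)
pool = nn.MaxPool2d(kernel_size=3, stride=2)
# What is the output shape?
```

Input: (3, 192, 56, 56) -> Output: (3, 192, 27, 27)

Answer: (3, 192, 27, 27)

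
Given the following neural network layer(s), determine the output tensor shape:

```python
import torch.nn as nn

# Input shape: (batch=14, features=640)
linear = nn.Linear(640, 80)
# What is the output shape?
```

Input: (14, 640) -> Output: (14, 80)

Answer: (14, 80)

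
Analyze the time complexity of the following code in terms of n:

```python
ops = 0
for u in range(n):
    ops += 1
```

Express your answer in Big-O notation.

Each loop level contributes: n. Multiplying the contributions gives O(n).

Answer: O(n)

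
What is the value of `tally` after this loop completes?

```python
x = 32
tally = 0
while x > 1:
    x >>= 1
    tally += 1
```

Count right shifts until 1
`tally` takes the values: 0 → 1 → 2 → 3 → 4 → 5

Answer: 5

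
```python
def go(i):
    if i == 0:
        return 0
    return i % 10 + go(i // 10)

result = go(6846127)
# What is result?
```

Sum of digits of 6846127: 7 + 2 + 1 + 6 + 4 + 8 + 6 = 34

Answer: 34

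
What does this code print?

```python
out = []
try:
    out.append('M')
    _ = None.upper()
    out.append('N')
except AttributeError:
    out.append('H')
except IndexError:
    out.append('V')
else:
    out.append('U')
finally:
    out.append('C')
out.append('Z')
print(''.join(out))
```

Execution trace: 'M' (try body) → 'H' (except AttributeError) → 'C' (finally) → 'Z' (after the try/except). Output: MHCZ

Answer: MHCZ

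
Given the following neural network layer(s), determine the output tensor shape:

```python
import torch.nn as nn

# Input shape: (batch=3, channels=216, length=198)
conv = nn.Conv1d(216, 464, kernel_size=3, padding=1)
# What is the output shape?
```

Input: (3, 216, 198) -> Output: (3, 464, 198)

Answer: (3, 464, 198)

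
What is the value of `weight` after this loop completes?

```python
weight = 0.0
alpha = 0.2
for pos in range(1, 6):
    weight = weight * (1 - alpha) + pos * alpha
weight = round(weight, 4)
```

Moving average with lr=0.2
`weight` takes the values: 0.0 → 0.2 → 0.56 → 1.048 → 1.6384 → 2.31072 → 2.3107

Answer: 2.3107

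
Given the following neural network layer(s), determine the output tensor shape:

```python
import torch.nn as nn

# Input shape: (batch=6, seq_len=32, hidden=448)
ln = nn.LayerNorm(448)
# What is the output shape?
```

Input: (6, 32, 448) -> Output: (6, 32, 448)

Answer: (6, 32, 448)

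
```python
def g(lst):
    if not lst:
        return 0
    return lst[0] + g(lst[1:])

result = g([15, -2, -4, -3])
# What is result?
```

15 + (-2) + (-4) + (-3) + 0 = 6

Answer: 6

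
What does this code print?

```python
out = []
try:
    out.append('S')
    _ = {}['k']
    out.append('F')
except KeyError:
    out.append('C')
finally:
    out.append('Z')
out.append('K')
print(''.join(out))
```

Execution trace: 'S' (try body) → 'C' (except KeyError) → 'Z' (finally) → 'K' (after the try/except). Output: SCZK

Answer: SCZK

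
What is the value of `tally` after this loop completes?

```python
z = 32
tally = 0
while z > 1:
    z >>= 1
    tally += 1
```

Count right shifts until 1
`tally` takes the values: 0 → 1 → 2 → 3 → 4 → 5

Answer: 5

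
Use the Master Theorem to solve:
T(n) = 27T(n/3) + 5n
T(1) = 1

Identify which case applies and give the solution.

a=27, b=3, f(n)=5n. log_3(27) = 3. Since c=1 < 3, Case 1 applies: T(n) = Θ(n^log_b(a)) = O(n^3).

Answer: O(n^3) - Case 1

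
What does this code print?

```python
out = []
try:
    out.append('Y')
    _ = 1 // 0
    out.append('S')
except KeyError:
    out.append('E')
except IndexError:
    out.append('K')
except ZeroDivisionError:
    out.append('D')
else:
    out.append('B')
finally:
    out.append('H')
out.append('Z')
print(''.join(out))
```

Execution trace: 'Y' (try body) → 'D' (except ZeroDivisionError) → 'H' (finally) → 'Z' (after the try/except). Output: YDHZ

Answer: YDHZ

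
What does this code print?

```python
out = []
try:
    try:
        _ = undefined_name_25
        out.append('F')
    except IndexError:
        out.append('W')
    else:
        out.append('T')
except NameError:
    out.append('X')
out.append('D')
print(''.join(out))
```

Execution trace: 'X' (outer except NameError) → 'D' (after the try/except). Output: XD

Answer: XD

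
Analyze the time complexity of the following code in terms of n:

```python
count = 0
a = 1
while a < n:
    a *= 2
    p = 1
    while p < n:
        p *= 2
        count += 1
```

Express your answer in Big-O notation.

Each loop level contributes: log n × log n. Multiplying the contributions gives O(log² n).

Answer: O(log² n)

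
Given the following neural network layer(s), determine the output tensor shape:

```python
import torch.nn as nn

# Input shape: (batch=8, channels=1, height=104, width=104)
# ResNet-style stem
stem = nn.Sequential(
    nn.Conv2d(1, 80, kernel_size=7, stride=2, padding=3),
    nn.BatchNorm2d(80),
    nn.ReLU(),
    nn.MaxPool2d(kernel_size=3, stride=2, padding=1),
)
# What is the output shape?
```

Input: (8, 1, 104, 104) -> after Conv2d 7x7 stride=2: (8, 80, 52, 52) -> Output: (8, 80, 26, 26)

Answer: (8, 80, 26, 26)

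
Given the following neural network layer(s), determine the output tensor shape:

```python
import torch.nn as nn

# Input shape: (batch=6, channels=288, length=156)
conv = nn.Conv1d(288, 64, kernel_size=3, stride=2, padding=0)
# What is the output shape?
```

Input: (6, 288, 156) -> Output: (6, 64, 77)

Answer: (6, 64, 77)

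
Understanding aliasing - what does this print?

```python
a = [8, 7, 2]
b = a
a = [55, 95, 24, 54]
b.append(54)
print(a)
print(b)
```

Key concept: rebinding vs mutation: a is rebound to a new list, b still points at the original.
Step by step:
`a = [8, 7, 2]` → a = [8, 7, 2]
`b = a` → b = [8, 7, 2] (same object as a)
`a = [55, 95, 24, 54]` → a = [55, 95, 24, 54]
`b.append(54)` → b = [8, 7, 2, 54]
`print(a)` → prints [55, 95, 24, 54]
`print(b)` → prints [8, 7, 2, 54]

Answer:
[55, 95, 24, 54]
[8, 7, 2, 54]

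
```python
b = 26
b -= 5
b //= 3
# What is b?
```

Trace:
`b = 26` → b = 26
`b -= 5` → b = 21
`b //= 3` → b = 7
So b = 7

Answer: 7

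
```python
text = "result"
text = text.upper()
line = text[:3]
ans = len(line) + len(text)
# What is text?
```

Trace:
`text = "result"` → text = 'result'
`text = text.upper()` → text = 'RESULT'
`line = text[:3]` → line = 'RES'
`ans = len(line) + len(text)` → ans = 9
So text = 'RESULT'

Answer: 'RESULT'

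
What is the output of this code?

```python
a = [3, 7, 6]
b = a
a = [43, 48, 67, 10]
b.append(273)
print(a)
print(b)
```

Key concept: rebinding vs mutation: a is rebound to a new list, b still points at the original.
Step by step:
`a = [3, 7, 6]` → a = [3, 7, 6]
`b = a` → b = [3, 7, 6] (same object as a)
`a = [43, 48, 67, 10]` → a = [43, 48, 67, 10]
`b.append(273)` → b = [3, 7, 6, 273]
`print(a)` → prints [43, 48, 67, 10]
`print(b)` → prints [3, 7, 6, 273]

Answer:
[43, 48, 67, 10]
[3, 7, 6, 273]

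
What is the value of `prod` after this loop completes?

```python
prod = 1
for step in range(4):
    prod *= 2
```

2^4 = 16
`prod` takes the values: 1 → 2 → 4 → 8 → 16

Answer: 16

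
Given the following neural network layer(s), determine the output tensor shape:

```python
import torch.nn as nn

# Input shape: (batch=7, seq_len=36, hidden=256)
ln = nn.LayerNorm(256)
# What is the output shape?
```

Input: (7, 36, 256) -> Output: (7, 36, 256)

Answer: (7, 36, 256)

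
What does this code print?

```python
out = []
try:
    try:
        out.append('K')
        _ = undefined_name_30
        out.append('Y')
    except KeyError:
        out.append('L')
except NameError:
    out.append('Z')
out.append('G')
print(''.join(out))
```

Execution trace: 'K' (inner try body) → 'Z' (outer except NameError) → 'G' (after the try/except). Output: KZG

Answer: KZG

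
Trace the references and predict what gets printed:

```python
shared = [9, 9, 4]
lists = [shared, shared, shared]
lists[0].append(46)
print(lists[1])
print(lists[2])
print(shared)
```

Key concept: list of same reference.
Step by step:
`shared = [9, 9, 4]` → shared = [9, 9, 4]
`lists = [shared, shared, shared]` → lists = [[9, 9, 4], [9, 9, 4], [9, 9, 4]]
`lists[0].append(46)` → shared = [9, 9, 4, 46]; lists = [[9, 9, 4, 46], [9, 9, 4, 46], [9, 9, 4, 46]]
`print(lists[1])` → prints [9, 9, 4, 46]
`print(lists[2])` → prints [9, 9, 4, 46]
`print(shared)` → prints [9, 9, 4, 46]

Answer:
[9, 9, 4, 46]
[9, 9, 4, 46]
[9, 9, 4, 46]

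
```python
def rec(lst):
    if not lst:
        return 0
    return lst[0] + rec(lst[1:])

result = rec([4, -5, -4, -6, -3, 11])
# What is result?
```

4 + (-5) + (-4) + (-6) + (-3) + 11 + 0 = -3

Answer: -3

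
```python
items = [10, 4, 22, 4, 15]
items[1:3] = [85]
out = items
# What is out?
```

Trace:
`items = [10, 4, 22, 4, 15]` → items = [10, 4, 22, 4, 15]
`items[1:3] = [85]` → items = [10, 85, 4, 15]
`out = items` → out = [10, 85, 4, 15]
So out = [10, 85, 4, 15]

Answer: [10, 85, 4, 15]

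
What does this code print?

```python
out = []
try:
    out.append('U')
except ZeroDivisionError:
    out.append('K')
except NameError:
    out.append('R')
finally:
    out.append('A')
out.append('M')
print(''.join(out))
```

Execution trace: 'U' (try body, no exception) → 'A' (finally) → 'M' (after the try/except). Output: UAM

Answer: UAM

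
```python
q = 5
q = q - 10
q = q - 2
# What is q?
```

Trace:
`q = 5` → q = 5
`q = q - 10` → q = -5
`q = q - 2` → q = -7
So q = -7

Answer: -7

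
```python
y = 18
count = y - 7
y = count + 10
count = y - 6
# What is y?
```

Trace:
`y = 18` → y = 18
`count = y - 7` → count = 11
`y = count + 10` → y = 21
`count = y - 6` → count = 15
So y = 21

Answer: 21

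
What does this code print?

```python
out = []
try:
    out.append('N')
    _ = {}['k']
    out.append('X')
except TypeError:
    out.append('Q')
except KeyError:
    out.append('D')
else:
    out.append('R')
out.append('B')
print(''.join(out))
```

Execution trace: 'N' (try body) → 'D' (except KeyError) → 'B' (after the try/except). Output: NDB

Answer: NDB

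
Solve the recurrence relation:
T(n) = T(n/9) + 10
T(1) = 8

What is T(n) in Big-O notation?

Each step divides n by 9 and adds 10. After log_9(n) steps we reach T(1)=8. So T(n) = 10·log_9(n) + 8 = O(log n).

Answer: O(log n)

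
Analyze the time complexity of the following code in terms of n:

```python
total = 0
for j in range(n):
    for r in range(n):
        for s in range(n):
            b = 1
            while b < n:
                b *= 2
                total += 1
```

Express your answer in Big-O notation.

Each loop level contributes: n × n × n × log n. Multiplying the contributions gives O(n^3 log n).

Answer: O(n^3 log n)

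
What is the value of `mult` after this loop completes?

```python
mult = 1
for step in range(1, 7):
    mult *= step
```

6! = 720
`mult` takes the values: 1 → 2 → 6 → 24 → 120 → 720

Answer: 720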